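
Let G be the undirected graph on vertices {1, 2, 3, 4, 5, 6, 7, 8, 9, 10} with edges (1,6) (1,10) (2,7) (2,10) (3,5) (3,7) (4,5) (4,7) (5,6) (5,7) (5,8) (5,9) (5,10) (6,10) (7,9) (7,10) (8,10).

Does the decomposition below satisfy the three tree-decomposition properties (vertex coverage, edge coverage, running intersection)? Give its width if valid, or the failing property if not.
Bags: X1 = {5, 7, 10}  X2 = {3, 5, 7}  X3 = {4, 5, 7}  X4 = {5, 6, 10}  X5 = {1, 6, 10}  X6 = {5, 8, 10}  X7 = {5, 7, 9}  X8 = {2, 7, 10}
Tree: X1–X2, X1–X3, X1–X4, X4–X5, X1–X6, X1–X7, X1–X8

Vertex coverage: the bags together contain {1, 2, 3, 4, 5, 6, 7, 8, 9, 10}, the full vertex set. Edge coverage: each edge of G has both endpoints in at least one bag. Running intersection: for every vertex, the bags containing it form a connected subtree. All three properties hold, so this is a valid tree decomposition of width max|bag| − 1 = 2, and hence tw(G) ≤ 2.

Yes; width 2.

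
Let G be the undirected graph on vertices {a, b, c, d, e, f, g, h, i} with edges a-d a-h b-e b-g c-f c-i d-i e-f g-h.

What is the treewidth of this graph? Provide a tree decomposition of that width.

Every bag has size at most 3, so the width is 3 − 1 = 2 and tw(G) ≤ 2. For the lower bound, G contains the cycle i–d–a–h–g–b–e–f–c–i, so G is not a forest; only forests have treewidth ≤ 1, hence tw(G) ≥ 2. Combining the bounds, tw(G) = 2.

Treewidth 2.
Bags: B1 = {a, d, i}  B2 = {a, h, i}  B3 = {g, h, i}  B4 = {b, g, i}  B5 = {b, e, i}  B6 = {e, f, i}  B7 = {c, f, i}
Tree: B1–B2, B2–B3, B3–B4, B4–B5, B5–B6, B6–B7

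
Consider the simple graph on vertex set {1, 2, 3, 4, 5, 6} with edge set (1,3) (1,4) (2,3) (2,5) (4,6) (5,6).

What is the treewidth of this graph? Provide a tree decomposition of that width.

The largest bag has 3 vertices, giving width 2; this decomposition certifies tw(G) ≤ 2. For the lower bound, G contains the cycle 3–2–5–6–4–1–3, so G is not a forest; only forests have treewidth ≤ 1, hence tw(G) ≥ 2. Therefore the treewidth is 2.

Treewidth 2.
One optimal decomposition is:
Bags: B1 = {2, 3, 5}  B2 = {3, 5, 6}  B3 = {3, 4, 6}  B4 = {1, 3, 4}
Tree: B1–B2, B2–B3, B3–B4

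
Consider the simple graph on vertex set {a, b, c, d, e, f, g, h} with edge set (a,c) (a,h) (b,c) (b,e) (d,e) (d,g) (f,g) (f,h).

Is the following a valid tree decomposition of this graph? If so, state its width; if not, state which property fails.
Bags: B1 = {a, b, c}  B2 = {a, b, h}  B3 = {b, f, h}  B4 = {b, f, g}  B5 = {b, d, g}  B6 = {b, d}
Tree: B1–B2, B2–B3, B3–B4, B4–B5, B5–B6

A tree decomposition must satisfy three properties: every vertex lies in some bag; for every edge, both endpoints lie together in some bag; and for every vertex, the bags containing it form a connected subtree. Here vertex e appears in no bag, so the decomposition is invalid.

No — vertex e appears in no bag.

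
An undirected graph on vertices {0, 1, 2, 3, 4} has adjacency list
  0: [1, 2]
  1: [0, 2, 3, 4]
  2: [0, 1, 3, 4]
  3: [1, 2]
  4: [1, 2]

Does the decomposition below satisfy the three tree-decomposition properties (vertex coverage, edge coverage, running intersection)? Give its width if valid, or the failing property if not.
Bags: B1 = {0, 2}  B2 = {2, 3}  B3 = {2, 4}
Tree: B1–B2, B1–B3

No — vertex 1 appears in no bag.

A tree decomposition must satisfy three properties: every vertex lies in some bag; for every edge, both endpoints lie together in some bag; and for every vertex, the bags containing it form a connected subtree. Here vertex 1 appears in no bag, so the decomposition is invalid.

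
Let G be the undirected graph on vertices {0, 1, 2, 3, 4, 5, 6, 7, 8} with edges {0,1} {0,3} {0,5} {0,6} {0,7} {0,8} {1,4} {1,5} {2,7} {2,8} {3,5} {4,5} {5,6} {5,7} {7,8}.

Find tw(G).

2

A width-2 tree decomposition is:
Bags: B1 = {0, 1, 5}  B2 = {0, 5, 6}  B3 = {1, 4, 5}  B4 = {0, 5, 7}  B5 = {0, 3, 5}  B6 = {0, 7, 8}  B7 = {2, 7, 8}
Tree: B1–B2, B1–B3, B2–B4, B2–B5, B4–B6, B6–B7
Every bag has size at most 3, so the width is 3 − 1 = 2 and tw(G) ≤ 2. Conversely, {0, 7, 8} is a clique of size 3, and the vertices of any clique must share a bag in every tree decomposition; so some bag has ≥ 3 vertices and tw(G) ≥ 2. Combining the bounds, tw(G) = 2.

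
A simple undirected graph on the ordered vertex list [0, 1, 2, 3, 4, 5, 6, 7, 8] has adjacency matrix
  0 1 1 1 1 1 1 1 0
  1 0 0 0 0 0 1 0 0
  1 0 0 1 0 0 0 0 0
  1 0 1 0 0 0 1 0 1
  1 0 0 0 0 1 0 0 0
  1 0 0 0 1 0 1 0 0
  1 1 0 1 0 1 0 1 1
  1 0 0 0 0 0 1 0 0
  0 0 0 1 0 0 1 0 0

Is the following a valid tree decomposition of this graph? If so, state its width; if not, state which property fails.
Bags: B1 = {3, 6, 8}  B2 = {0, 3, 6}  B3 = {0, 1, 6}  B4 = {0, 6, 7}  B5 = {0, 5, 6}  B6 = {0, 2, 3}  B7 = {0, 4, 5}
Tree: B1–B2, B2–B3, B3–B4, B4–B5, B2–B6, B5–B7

Checking the three conditions: (i) the bags cover all of {0, 1, 2, 3, 4, 5, 6, 7, 8}; (ii) for each edge, some bag contains both endpoints; (iii) the bags containing any fixed vertex form a subtree. All hold, so the decomposition is valid with width 3 − 1 = 2.

Yes; width 2.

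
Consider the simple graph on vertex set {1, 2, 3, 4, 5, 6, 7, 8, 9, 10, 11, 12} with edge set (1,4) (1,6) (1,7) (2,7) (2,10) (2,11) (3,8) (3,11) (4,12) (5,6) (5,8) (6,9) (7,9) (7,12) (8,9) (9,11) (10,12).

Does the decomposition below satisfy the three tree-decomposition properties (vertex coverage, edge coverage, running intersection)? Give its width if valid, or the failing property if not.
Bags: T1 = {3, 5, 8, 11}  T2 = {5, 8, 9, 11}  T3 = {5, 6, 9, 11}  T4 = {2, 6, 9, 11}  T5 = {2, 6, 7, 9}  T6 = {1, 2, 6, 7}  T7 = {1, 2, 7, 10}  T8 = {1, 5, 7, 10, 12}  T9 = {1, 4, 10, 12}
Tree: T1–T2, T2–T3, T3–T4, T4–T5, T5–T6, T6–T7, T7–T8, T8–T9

No — bags containing vertex 5 are not connected in the tree.

A tree decomposition must satisfy three properties: every vertex lies in some bag; for every edge, both endpoints lie together in some bag; and for every vertex, the bags containing it form a connected subtree. Here bags containing vertex 5 are not connected in the tree, so the decomposition is invalid.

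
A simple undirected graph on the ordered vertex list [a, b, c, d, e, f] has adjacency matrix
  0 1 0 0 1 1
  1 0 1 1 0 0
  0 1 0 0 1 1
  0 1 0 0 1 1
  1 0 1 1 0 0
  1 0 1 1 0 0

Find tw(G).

A width-3 tree decomposition is:
Bags: B1 = {a, b, e, f}  B2 = {b, d, e, f}  B3 = {b, c, e, f}
Tree: B1–B2, B2–B3
Each bag holds 4 vertices, so the decomposition has width 3, which upper-bounds the treewidth. For the lower bound: the 4 vertex sets {a,e}, {d,f}, {b}, {c} are disjoint, each induces a connected subgraph, and every pair is joined by at least one edge of G. Contracting each set to a single vertex therefore yields K_{4} as a minor, and since treewidth is minor-monotone, tw(G) ≥ tw(K_{4}) = 3. The upper and lower bounds meet at 3, so that is the treewidth.

3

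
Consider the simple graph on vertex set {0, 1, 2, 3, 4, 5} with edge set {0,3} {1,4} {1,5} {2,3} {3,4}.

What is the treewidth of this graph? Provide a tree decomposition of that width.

Treewidth 1.
Bags: B1 = {3, 4}  B2 = {1, 4}  B3 = {0, 3}  B4 = {1, 5}  B5 = {2, 3}
Tree: B1–B2, B1–B3, B2–B4, B1–B5

Every bag has size at most 2, so the width is 2 − 1 = 1 and tw(G) ≤ 1. Any graph with an edge has treewidth ≥ 1, and G has the edge 3–4. Therefore the treewidth is 1.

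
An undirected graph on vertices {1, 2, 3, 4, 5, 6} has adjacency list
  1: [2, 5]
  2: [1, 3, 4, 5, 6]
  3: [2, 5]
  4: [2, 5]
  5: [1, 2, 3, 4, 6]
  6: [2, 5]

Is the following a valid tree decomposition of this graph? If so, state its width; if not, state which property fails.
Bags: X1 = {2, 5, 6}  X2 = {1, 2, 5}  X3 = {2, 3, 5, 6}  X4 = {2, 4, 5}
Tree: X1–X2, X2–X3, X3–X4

No — bags containing vertex 6 are not connected in the tree.

A tree decomposition must satisfy three properties: every vertex lies in some bag; for every edge, both endpoints lie together in some bag; and for every vertex, the bags containing it form a connected subtree. Here bags containing vertex 6 are not connected in the tree, so the decomposition is invalid.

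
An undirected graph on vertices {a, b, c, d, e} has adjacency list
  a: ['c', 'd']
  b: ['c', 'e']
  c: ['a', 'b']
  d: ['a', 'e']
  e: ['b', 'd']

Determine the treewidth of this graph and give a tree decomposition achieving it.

Treewidth 2.
One optimal decomposition is:
Bags: B1 = {a, d, e}  B2 = {a, b, e}  B3 = {a, b, c}
Tree: B1–B2, B2–B3

Every bag has size at most 3, so the width is 3 − 1 = 2 and tw(G) ≤ 2. For the lower bound, G contains the cycle a–d–e–b–c–a, so G is not a forest; only forests have treewidth ≤ 1, hence tw(G) ≥ 2. Hence tw(G) = 2 exactly.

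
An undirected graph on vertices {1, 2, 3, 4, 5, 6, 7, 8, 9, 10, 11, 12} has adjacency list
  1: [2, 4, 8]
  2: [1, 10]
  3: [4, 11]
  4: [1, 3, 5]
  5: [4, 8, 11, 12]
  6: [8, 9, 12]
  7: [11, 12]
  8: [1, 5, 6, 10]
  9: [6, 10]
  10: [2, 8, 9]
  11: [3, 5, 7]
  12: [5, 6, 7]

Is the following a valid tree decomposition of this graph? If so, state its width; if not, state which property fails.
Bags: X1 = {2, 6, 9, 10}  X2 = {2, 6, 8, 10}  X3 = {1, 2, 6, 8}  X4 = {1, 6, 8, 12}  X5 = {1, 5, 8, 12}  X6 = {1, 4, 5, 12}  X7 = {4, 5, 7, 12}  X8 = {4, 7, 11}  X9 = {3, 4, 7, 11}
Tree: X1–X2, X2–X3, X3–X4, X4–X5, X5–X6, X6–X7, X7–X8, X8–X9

A tree decomposition must satisfy three properties: every vertex lies in some bag; for every edge, both endpoints lie together in some bag; and for every vertex, the bags containing it form a connected subtree. Here edge (5,11) lies in no bag, so the decomposition is invalid.

No — edge (5,11) lies in no bag.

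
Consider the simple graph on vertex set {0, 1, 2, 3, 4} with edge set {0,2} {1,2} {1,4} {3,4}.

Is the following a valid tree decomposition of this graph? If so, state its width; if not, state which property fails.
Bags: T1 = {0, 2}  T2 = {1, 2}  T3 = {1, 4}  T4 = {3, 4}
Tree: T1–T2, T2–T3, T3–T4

Checking the three conditions: (i) the bags cover all of {0, 1, 2, 3, 4}; (ii) for each edge, some bag contains both endpoints; (iii) the bags containing any fixed vertex form a subtree. All hold, so the decomposition is valid with width 2 − 1 = 1.

Yes; width 1.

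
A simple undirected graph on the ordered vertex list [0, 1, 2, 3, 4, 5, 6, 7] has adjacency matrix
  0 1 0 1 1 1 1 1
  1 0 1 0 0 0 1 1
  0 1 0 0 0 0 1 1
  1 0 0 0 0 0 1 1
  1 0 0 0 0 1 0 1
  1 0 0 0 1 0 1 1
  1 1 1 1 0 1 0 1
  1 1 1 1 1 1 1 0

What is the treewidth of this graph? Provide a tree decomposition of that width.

Every bag has size at most 4, so the width is 4 − 1 = 3 and tw(G) ≤ 3. On the other hand G contains the 4-clique {0, 4, 5, 7}. A clique must lie in a single bag of any decomposition, so no decomposition can have width below 3. Combining the bounds, tw(G) = 3.

Treewidth 3.
Bags: B1 = {0, 5, 6, 7}  B2 = {0, 3, 6, 7}  B3 = {0, 1, 6, 7}  B4 = {1, 2, 6, 7}  B5 = {0, 4, 5, 7}
Tree: B1–B2, B1–B3, B3–B4, B1–B5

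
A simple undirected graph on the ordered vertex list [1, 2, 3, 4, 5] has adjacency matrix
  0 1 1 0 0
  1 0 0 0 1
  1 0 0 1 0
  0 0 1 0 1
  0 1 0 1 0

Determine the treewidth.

A width-2 tree decomposition is:
Bags: B1 = {1, 2, 5}  B2 = {1, 4, 5}  B3 = {1, 3, 4}
Tree: B1–B2, B2–B3
Every bag has size at most 3, so the width is 3 − 1 = 2 and tw(G) ≤ 2. Since 1–2–5–4–3–1 is a cycle in G, G is not acyclic. Forests are exactly the graphs of treewidth ≤ 1, so tw(G) ≥ 2. Hence tw(G) = 2 exactly.

2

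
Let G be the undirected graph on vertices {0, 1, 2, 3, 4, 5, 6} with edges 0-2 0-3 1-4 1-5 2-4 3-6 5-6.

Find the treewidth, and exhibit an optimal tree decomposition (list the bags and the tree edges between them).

Treewidth 2.
One optimal decomposition is:
Bags: B1 = {1, 5, 6}  B2 = {1, 4, 6}  B3 = {2, 4, 6}  B4 = {0, 2, 6}  B5 = {0, 3, 6}
Tree: B1–B2, B2–B3, B3–B4, B4–B5

Each bag holds 3 vertices, so the decomposition has width 2, which upper-bounds the treewidth. For the lower bound, G contains the cycle 6–5–1–4–2–0–3–6, so G is not a forest; only forests have treewidth ≤ 1, hence tw(G) ≥ 2. Combining the bounds, tw(G) = 2.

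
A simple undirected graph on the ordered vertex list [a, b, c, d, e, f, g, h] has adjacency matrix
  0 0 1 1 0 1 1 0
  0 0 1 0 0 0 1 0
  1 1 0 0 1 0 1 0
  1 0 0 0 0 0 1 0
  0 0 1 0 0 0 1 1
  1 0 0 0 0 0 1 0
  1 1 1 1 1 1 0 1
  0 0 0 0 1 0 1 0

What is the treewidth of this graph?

A width-2 tree decomposition is:
Bags: B1 = {b, c, g}  B2 = {c, e, g}  B3 = {a, c, g}  B4 = {a, d, g}  B5 = {a, f, g}  B6 = {e, g, h}
Tree: B1–B2, B1–B3, B3–B4, B4–B5, B2–B6
Each bag holds 3 vertices, so the decomposition has width 2, which upper-bounds the treewidth. On the other hand G contains the 3-clique {a, d, g}. A clique must lie in a single bag of any decomposition, so no decomposition can have width below 2. Combining the bounds, tw(G) = 2.

2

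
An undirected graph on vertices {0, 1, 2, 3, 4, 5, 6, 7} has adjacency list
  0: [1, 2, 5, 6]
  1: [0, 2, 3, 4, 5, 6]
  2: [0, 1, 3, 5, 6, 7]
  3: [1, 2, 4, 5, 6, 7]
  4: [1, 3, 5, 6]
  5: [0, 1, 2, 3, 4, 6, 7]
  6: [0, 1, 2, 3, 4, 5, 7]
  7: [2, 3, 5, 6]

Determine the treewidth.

4

A width-4 tree decomposition is:
Bags: B1 = {1, 2, 3, 5, 6}  B2 = {1, 3, 4, 5, 6}  B3 = {2, 3, 5, 6, 7}  B4 = {0, 1, 2, 5, 6}
Tree: B1–B2, B1–B3, B1–B4
Each bag holds 5 vertices, so the decomposition has width 4, which upper-bounds the treewidth. For the lower bound, the 5 vertices {0, 1, 2, 5, 6} are pairwise adjacent, and any tree decomposition puts a clique entirely inside one bag — forcing width ≥ 4. Combining the bounds, tw(G) = 4.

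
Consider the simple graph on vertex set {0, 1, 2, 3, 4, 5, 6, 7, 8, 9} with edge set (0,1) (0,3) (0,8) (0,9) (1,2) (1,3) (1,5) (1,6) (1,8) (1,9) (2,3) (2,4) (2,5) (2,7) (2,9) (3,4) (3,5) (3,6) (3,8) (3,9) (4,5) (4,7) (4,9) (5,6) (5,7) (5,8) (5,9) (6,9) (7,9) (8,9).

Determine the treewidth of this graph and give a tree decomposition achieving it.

The largest bag has 5 vertices, giving width 4; this decomposition certifies tw(G) ≤ 4. For the lower bound, the 5 vertices {0, 1, 3, 8, 9} are pairwise adjacent, and any tree decomposition puts a clique entirely inside one bag — forcing width ≥ 4. Hence tw(G) = 4 exactly.

Treewidth 4.
One such decomposition:
Bags: B1 = {1, 3, 5, 8, 9}  B2 = {0, 1, 3, 8, 9}  B3 = {1, 3, 5, 6, 9}  B4 = {1, 2, 3, 5, 9}  B5 = {2, 3, 4, 5, 9}  B6 = {2, 4, 5, 7, 9}
Tree: B1–B2, B1–B3, B3–B4, B4–B5, B5–B6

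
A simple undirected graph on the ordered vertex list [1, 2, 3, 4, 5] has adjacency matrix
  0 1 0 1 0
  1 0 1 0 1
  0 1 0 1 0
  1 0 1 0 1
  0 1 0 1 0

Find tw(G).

A width-2 tree decomposition is:
Bags: B1 = {2, 3, 4}  B2 = {2, 4, 5}  B3 = {1, 2, 4}
Tree: B1–B2, B2–B3
Every bag has size at most 3, so the width is 3 − 1 = 2 and tw(G) ≤ 2. For the lower bound, G contains the cycle 4–3–2–5–4, so G is not a forest; only forests have treewidth ≤ 1, hence tw(G) ≥ 2. Hence tw(G) = 2 exactly.

2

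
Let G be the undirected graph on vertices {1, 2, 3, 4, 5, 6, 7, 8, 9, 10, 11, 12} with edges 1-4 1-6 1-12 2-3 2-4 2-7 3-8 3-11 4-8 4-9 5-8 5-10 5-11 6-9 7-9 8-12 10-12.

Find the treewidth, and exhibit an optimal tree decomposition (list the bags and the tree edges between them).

The largest bag has 4 vertices, giving width 3; this decomposition certifies tw(G) ≤ 3. For the lower bound: the 4 vertex sets {6,7,9}, {1}, {4}, {2,3,8,12} are disjoint, each induces a connected subgraph, and every pair is joined by at least one edge of G. Contracting each set to a single vertex therefore yields K_{4} as a minor, and since treewidth is minor-monotone, tw(G) ≥ tw(K_{4}) = 3. Hence tw(G) = 3 exactly.

Treewidth 3.
One such decomposition:
Bags: B1 = {1, 6, 7, 9}  B2 = {1, 4, 7, 9}  B3 = {1, 2, 4, 7}  B4 = {1, 2, 4, 12}  B5 = {2, 4, 8, 12}  B6 = {2, 3, 8, 12}  B7 = {3, 8, 10, 12}  B8 = {3, 5, 8, 10}  B9 = {3, 5, 10, 11}
Tree: B1–B2, B2–B3, B3–B4, B4–B5, B5–B6, B6–B7, B7–B8, B8–B9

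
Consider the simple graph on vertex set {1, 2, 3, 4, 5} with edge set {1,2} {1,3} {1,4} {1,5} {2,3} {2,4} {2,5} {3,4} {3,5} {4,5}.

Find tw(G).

A width-4 tree decomposition is:
Bags: B1 = {1, 2, 3, 4, 5}
Tree: (single bag)
With just one bag of size 5, the width is 5 − 1 = 4, so tw(G) ≤ 4. On the other hand G contains the 5-clique {1, 2, 3, 4, 5}. A clique must lie in a single bag of any decomposition, so no decomposition can have width below 4. The upper and lower bounds meet at 4, so that is the treewidth.

4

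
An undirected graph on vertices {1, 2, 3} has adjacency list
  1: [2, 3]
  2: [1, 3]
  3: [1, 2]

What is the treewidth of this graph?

A width-2 tree decomposition is:
Bags: B1 = {1, 2, 3}
Tree: (single bag)
A single bag containing all 3 vertices is trivially a valid decomposition of width 2. For the lower bound, the 3 vertices {1, 2, 3} are pairwise adjacent, and any tree decomposition puts a clique entirely inside one bag — forcing width ≥ 2. Therefore the treewidth is 2.

2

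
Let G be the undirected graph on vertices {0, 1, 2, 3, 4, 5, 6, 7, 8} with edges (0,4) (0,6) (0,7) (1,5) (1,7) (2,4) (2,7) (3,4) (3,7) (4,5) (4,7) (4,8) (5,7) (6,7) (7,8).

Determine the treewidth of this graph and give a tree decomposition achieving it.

The largest bag has 3 vertices, giving width 2; this decomposition certifies tw(G) ≤ 2. For the lower bound, the 3 vertices {1, 5, 7} are pairwise adjacent, and any tree decomposition puts a clique entirely inside one bag — forcing width ≥ 2. Combining the bounds, tw(G) = 2.

Treewidth 2.
One optimal decomposition is:
Bags: B1 = {2, 4, 7}  B2 = {4, 5, 7}  B3 = {1, 5, 7}  B4 = {4, 7, 8}  B5 = {3, 4, 7}  B6 = {0, 4, 7}  B7 = {0, 6, 7}
Tree: B1–B2, B2–B3, B2–B4, B2–B5, B4–B6, B6–B7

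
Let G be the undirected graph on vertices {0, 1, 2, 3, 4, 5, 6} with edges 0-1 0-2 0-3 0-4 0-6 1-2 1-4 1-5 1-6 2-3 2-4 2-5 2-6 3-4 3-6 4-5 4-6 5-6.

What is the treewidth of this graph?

4

A width-4 tree decomposition is:
Bags: B1 = {0, 2, 3, 4, 6}  B2 = {0, 1, 2, 4, 6}  B3 = {1, 2, 4, 5, 6}
Tree: B1–B2, B2–B3
The largest bag has 5 vertices, giving width 4; this decomposition certifies tw(G) ≤ 4. Conversely, {0, 1, 2, 4, 6} is a clique of size 5, and the vertices of any clique must share a bag in every tree decomposition; so some bag has ≥ 5 vertices and tw(G) ≥ 4. Therefore the treewidth is 4.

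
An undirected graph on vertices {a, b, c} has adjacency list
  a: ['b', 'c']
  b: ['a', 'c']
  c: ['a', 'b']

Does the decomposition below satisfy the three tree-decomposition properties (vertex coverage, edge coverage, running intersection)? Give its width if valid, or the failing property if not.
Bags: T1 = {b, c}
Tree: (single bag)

A tree decomposition must satisfy three properties: every vertex lies in some bag; for every edge, both endpoints lie together in some bag; and for every vertex, the bags containing it form a connected subtree. Here vertex a appears in no bag, so the decomposition is invalid.

No — vertex a appears in no bag.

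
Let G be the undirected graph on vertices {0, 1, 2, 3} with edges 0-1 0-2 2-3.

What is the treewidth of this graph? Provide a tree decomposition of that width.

Treewidth 1.
One such decomposition:
Bags: B1 = {0, 1}  B2 = {0, 2}  B3 = {2, 3}
Tree: B1–B2, B2–B3

The largest bag has 2 vertices, giving width 1; this decomposition certifies tw(G) ≤ 1. Since G has at least one edge (e.g. 0–1), it is not an edgeless graph, so tw(G) ≥ 1. The upper and lower bounds meet at 1, so that is the treewidth.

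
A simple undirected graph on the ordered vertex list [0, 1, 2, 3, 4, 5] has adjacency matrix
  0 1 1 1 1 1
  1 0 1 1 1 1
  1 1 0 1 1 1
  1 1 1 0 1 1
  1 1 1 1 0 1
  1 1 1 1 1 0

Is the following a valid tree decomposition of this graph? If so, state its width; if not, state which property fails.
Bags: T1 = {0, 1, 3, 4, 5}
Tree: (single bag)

A tree decomposition must satisfy three properties: every vertex lies in some bag; for every edge, both endpoints lie together in some bag; and for every vertex, the bags containing it form a connected subtree. Here vertex 2 appears in no bag, so the decomposition is invalid.

No — vertex 2 appears in no bag.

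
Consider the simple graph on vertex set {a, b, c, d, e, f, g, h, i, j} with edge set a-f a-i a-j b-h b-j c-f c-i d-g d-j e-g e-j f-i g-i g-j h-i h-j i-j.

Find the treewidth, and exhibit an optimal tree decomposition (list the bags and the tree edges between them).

Treewidth 2.
Bags: B1 = {e, g, j}  B2 = {g, i, j}  B3 = {d, g, j}  B4 = {a, i, j}  B5 = {h, i, j}  B6 = {a, f, i}  B7 = {c, f, i}  B8 = {b, h, j}
Tree: B1–B2, B2–B3, B2–B4, B2–B5, B4–B6, B6–B7, B5–B8

The largest bag has 3 vertices, giving width 2; this decomposition certifies tw(G) ≤ 2. For the lower bound, the 3 vertices {d, g, j} are pairwise adjacent, and any tree decomposition puts a clique entirely inside one bag — forcing width ≥ 2. Hence tw(G) = 2 exactly.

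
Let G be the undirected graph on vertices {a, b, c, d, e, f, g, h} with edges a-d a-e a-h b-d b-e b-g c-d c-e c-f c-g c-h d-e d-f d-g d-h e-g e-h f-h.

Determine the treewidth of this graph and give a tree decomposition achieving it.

The largest bag has 4 vertices, giving width 3; this decomposition certifies tw(G) ≤ 3. Conversely, {c, d, e, g} is a clique of size 4, and the vertices of any clique must share a bag in every tree decomposition; so some bag has ≥ 4 vertices and tw(G) ≥ 3. Hence tw(G) = 3 exactly.

Treewidth 3.
Bags: B1 = {c, d, e, g}  B2 = {c, d, e, h}  B3 = {a, d, e, h}  B4 = {b, d, e, g}  B5 = {c, d, f, h}
Tree: B1–B2, B2–B3, B1–B4, B2–B5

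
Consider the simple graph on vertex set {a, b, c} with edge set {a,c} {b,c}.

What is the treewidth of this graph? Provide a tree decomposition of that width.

Every bag has size at most 2, so the width is 2 − 1 = 1 and tw(G) ≤ 1. Since G has at least one edge (e.g. b–c), it is not an edgeless graph, so tw(G) ≥ 1. The upper and lower bounds meet at 1, so that is the treewidth.

Treewidth 1.
Bags: B1 = {b, c}  B2 = {a, c}
Tree: B1–B2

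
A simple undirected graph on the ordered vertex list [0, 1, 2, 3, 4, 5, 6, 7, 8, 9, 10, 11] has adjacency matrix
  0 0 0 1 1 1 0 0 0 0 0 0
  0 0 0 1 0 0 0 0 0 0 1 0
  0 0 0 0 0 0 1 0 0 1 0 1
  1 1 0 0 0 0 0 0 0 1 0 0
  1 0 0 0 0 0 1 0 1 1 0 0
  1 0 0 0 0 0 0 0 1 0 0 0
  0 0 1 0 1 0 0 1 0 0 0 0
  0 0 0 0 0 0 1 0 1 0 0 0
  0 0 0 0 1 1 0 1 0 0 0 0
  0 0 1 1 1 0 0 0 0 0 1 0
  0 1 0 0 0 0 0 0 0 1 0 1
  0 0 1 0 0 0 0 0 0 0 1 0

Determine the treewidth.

3

A width-3 tree decomposition is:
Bags: B1 = {1, 3, 10, 11}  B2 = {3, 9, 10, 11}  B3 = {2, 3, 9, 11}  B4 = {0, 2, 3, 9}  B5 = {0, 2, 4, 9}  B6 = {0, 2, 4, 6}  B7 = {0, 4, 5, 6}  B8 = {4, 5, 6, 8}  B9 = {5, 6, 7, 8}
Tree: B1–B2, B2–B3, B3–B4, B4–B5, B5–B6, B6–B7, B7–B8, B8–B9
Each bag holds 4 vertices, so the decomposition has width 3, which upper-bounds the treewidth. For the lower bound: the 4 vertex sets {1,10,11}, {3}, {9}, {0,2,4,6} are disjoint, each induces a connected subgraph, and every pair is joined by at least one edge of G. Contracting each set to a single vertex therefore yields K_{4} as a minor, and since treewidth is minor-monotone, tw(G) ≥ tw(K_{4}) = 3. Therefore the treewidth is 3.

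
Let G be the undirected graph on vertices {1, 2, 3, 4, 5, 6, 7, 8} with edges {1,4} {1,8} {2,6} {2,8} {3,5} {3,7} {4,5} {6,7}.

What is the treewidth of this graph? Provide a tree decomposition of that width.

Treewidth 2.
Bags: B1 = {1, 2, 8}  B2 = {1, 2, 4}  B3 = {2, 4, 5}  B4 = {2, 3, 5}  B5 = {2, 3, 7}  B6 = {2, 6, 7}
Tree: B1–B2, B2–B3, B3–B4, B4–B5, B5–B6

Every bag has size at most 3, so the width is 3 − 1 = 2 and tw(G) ≤ 2. The edges 2–8–1–4–5–3–7–6–2 form a cycle, so G is not a tree and its treewidth is at least 2. Combining the bounds, tw(G) = 2.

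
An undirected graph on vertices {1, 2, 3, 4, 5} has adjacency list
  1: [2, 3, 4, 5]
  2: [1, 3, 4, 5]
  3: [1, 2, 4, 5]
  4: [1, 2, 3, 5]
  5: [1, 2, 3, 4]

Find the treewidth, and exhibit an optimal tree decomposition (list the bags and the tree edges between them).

Treewidth 4.
One such decomposition:
Bags: B1 = {1, 2, 3, 4, 5}
Tree: (single bag)

With just one bag of size 5, the width is 5 − 1 = 4, so tw(G) ≤ 4. Conversely, {1, 2, 3, 4, 5} is a clique of size 5, and the vertices of any clique must share a bag in every tree decomposition; so some bag has ≥ 5 vertices and tw(G) ≥ 4. Therefore the treewidth is 4.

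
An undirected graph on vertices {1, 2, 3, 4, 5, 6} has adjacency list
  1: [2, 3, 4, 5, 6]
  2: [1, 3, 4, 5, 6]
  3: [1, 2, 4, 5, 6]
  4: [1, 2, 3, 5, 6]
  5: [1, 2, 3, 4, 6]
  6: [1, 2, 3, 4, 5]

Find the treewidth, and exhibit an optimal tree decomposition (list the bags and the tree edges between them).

A single bag containing all 6 vertices is trivially a valid decomposition of width 5. For the lower bound, the 6 vertices {1, 2, 3, 4, 5, 6} are pairwise adjacent, and any tree decomposition puts a clique entirely inside one bag — forcing width ≥ 5. Combining the bounds, tw(G) = 5.

Treewidth 5.
One such decomposition:
Bags: B1 = {1, 2, 3, 4, 5, 6}
Tree: (single bag)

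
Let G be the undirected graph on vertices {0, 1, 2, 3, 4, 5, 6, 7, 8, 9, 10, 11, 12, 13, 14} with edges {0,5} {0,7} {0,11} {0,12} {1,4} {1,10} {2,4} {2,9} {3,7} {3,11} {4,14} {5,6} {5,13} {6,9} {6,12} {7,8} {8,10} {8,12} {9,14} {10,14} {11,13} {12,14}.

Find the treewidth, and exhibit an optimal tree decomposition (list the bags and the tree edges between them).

Treewidth 3.
One such decomposition:
Bags: B1 = {3, 7, 11, 13}  B2 = {0, 7, 11, 13}  B3 = {0, 5, 7, 13}  B4 = {0, 5, 7, 8}  B5 = {0, 5, 8, 12}  B6 = {5, 6, 8, 12}  B7 = {6, 8, 10, 12}  B8 = {6, 10, 12, 14}  B9 = {6, 9, 10, 14}  B10 = {1, 9, 10, 14}  B11 = {1, 4, 9, 14}  B12 = {1, 2, 4, 9}
Tree: B1–B2, B2–B3, B3–B4, B4–B5, B5–B6, B6–B7, B7–B8, B8–B9, B9–B10, B10–B11, B11–B12

Every bag has size at most 4, so the width is 4 − 1 = 3 and tw(G) ≤ 3. For the lower bound: the 4 vertex sets {3,11,13}, {7}, {0}, {5,6,8,12} are disjoint, each induces a connected subgraph, and every pair is joined by at least one edge of G. Contracting each set to a single vertex therefore yields K_{4} as a minor, and since treewidth is minor-monotone, tw(G) ≥ tw(K_{4}) = 3. Therefore the treewidth is 3.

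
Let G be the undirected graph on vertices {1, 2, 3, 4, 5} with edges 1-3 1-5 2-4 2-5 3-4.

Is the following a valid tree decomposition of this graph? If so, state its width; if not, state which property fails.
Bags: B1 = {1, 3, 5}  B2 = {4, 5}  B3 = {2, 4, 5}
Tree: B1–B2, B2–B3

A tree decomposition must satisfy three properties: every vertex lies in some bag; for every edge, both endpoints lie together in some bag; and for every vertex, the bags containing it form a connected subtree. Here edge (3,4) lies in no bag, so the decomposition is invalid.

No — edge (3,4) lies in no bag.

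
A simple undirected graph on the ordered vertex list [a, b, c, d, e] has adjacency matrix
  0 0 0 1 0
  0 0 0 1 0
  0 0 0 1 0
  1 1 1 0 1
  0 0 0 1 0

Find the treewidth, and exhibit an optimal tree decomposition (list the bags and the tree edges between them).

Treewidth 1.
One optimal decomposition is:
Bags: B1 = {d, e}  B2 = {a, d}  B3 = {c, d}  B4 = {b, d}
Tree: B1–B2, B1–B3, B2–B4

The largest bag has 2 vertices, giving width 1; this decomposition certifies tw(G) ≤ 1. Any graph with an edge has treewidth ≥ 1, and G has the edge d–e. Therefore the treewidth is 1.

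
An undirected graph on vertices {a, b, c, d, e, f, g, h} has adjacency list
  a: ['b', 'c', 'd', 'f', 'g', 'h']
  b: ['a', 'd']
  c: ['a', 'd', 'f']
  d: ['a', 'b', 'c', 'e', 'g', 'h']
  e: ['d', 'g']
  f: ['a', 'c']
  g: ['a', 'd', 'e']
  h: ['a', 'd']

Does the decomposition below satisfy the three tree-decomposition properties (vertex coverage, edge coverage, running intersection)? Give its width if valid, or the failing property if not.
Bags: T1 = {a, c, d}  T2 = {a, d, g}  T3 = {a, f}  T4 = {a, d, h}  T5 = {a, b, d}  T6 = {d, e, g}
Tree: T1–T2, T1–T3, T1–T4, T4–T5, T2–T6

A tree decomposition must satisfy three properties: every vertex lies in some bag; for every edge, both endpoints lie together in some bag; and for every vertex, the bags containing it form a connected subtree. Here edge (c,f) lies in no bag, so the decomposition is invalid.

No — edge (c,f) lies in no bag.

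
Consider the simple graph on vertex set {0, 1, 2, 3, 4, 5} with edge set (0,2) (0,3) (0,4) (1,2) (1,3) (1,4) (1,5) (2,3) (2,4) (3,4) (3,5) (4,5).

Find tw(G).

A width-3 tree decomposition is:
Bags: B1 = {0, 2, 3, 4}  B2 = {1, 2, 3, 4}  B3 = {1, 3, 4, 5}
Tree: B1–B2, B2–B3
The largest bag has 4 vertices, giving width 3; this decomposition certifies tw(G) ≤ 3. For the lower bound, the 4 vertices {0, 2, 3, 4} are pairwise adjacent, and any tree decomposition puts a clique entirely inside one bag — forcing width ≥ 3. Hence tw(G) = 3 exactly.

3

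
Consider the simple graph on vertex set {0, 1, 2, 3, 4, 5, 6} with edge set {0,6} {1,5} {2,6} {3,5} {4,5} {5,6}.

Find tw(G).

1

A width-1 tree decomposition is:
Bags: B1 = {3, 5}  B2 = {5, 6}  B3 = {4, 5}  B4 = {0, 6}  B5 = {1, 5}  B6 = {2, 6}
Tree: B1–B2, B2–B3, B2–B4, B3–B5, B4–B6
The largest bag has 2 vertices, giving width 1; this decomposition certifies tw(G) ≤ 1. Since G has at least one edge (e.g. 3–5), it is not an edgeless graph, so tw(G) ≥ 1. Combining the bounds, tw(G) = 1.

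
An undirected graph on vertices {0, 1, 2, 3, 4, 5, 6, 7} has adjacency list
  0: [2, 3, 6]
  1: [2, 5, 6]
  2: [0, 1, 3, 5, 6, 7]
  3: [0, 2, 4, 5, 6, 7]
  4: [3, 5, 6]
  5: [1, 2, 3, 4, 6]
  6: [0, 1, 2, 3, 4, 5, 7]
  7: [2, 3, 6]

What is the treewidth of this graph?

A width-3 tree decomposition is:
Bags: B1 = {2, 3, 5, 6}  B2 = {3, 4, 5, 6}  B3 = {2, 3, 6, 7}  B4 = {1, 2, 5, 6}  B5 = {0, 2, 3, 6}
Tree: B1–B2, B1–B3, B1–B4, B3–B5
Every bag has size at most 4, so the width is 4 − 1 = 3 and tw(G) ≤ 3. Conversely, {1, 2, 5, 6} is a clique of size 4, and the vertices of any clique must share a bag in every tree decomposition; so some bag has ≥ 4 vertices and tw(G) ≥ 3. The upper and lower bounds meet at 3, so that is the treewidth.

3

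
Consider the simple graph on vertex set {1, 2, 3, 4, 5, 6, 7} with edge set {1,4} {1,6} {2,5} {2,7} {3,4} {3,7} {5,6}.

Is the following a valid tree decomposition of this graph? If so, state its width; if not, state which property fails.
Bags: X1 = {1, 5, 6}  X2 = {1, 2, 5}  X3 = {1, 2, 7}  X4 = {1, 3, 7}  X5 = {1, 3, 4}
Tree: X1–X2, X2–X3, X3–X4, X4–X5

Vertex coverage: the bags together contain {1, 2, 3, 4, 5, 6, 7}, the full vertex set. Edge coverage: each edge of G has both endpoints in at least one bag. Running intersection: for every vertex, the bags containing it form a connected subtree. All three properties hold, so this is a valid tree decomposition of width max|bag| − 1 = 2, and hence tw(G) ≤ 2.

Yes; width 2.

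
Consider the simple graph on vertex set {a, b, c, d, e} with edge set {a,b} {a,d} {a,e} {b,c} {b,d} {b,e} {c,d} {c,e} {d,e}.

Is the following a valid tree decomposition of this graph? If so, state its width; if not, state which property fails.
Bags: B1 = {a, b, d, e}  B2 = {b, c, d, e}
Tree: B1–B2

Vertex coverage: the bags together contain {a, b, c, d, e}, the full vertex set. Edge coverage: each edge of G has both endpoints in at least one bag. Running intersection: for every vertex, the bags containing it form a connected subtree. All three properties hold, so this is a valid tree decomposition of width max|bag| − 1 = 3, and hence tw(G) ≤ 3.

Yes; width 3.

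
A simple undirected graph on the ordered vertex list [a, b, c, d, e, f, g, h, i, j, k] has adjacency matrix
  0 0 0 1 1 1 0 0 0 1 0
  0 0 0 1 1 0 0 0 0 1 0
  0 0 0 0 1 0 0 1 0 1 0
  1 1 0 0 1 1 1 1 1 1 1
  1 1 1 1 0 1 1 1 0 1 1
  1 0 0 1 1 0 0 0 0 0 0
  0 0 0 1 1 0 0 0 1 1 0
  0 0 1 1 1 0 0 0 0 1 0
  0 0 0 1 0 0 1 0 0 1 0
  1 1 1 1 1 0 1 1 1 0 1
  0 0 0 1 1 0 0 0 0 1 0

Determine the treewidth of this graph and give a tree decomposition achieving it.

Treewidth 3.
Bags: B1 = {d, e, h, j}  B2 = {d, e, g, j}  B3 = {c, e, h, j}  B4 = {a, d, e, j}  B5 = {a, d, e, f}  B6 = {d, e, j, k}  B7 = {b, d, e, j}  B8 = {d, g, i, j}
Tree: B1–B2, B1–B3, B2–B4, B4–B5, B1–B6, B6–B7, B2–B8

The largest bag has 4 vertices, giving width 3; this decomposition certifies tw(G) ≤ 3. On the other hand G contains the 4-clique {d, e, g, j}. A clique must lie in a single bag of any decomposition, so no decomposition can have width below 3. Therefore the treewidth is 3.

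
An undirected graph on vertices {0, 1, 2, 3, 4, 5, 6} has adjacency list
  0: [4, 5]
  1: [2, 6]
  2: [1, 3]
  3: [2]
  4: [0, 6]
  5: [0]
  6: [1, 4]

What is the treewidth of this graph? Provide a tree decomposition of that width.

The largest bag has 2 vertices, giving width 1; this decomposition certifies tw(G) ≤ 1. G has an edge, so its treewidth is at least 1. Therefore the treewidth is 1.

Treewidth 1.
Bags: B1 = {2, 3}  B2 = {1, 2}  B3 = {1, 6}  B4 = {4, 6}  B5 = {0, 4}  B6 = {0, 5}
Tree: B1–B2, B2–B3, B3–B4, B4–B5, B5–B6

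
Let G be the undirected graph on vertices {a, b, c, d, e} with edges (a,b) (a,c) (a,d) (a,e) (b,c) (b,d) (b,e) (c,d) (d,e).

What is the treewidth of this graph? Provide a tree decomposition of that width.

The largest bag has 4 vertices, giving width 3; this decomposition certifies tw(G) ≤ 3. Conversely, {a, b, d, e} is a clique of size 4, and the vertices of any clique must share a bag in every tree decomposition; so some bag has ≥ 4 vertices and tw(G) ≥ 3. Therefore the treewidth is 3.

Treewidth 3.
Bags: B1 = {a, b, c, d}  B2 = {a, b, d, e}
Tree: B1–B2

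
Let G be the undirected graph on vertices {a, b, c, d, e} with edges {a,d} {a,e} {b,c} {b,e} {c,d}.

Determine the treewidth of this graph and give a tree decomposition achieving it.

Treewidth 2.
One optimal decomposition is:
Bags: B1 = {b, c, e}  B2 = {a, c, e}  B3 = {a, c, d}
Tree: B1–B2, B2–B3

Every bag has size at most 3, so the width is 3 − 1 = 2 and tw(G) ≤ 2. Since c–b–e–a–d–c is a cycle in G, G is not acyclic. Forests are exactly the graphs of treewidth ≤ 1, so tw(G) ≥ 2. Combining the bounds, tw(G) = 2.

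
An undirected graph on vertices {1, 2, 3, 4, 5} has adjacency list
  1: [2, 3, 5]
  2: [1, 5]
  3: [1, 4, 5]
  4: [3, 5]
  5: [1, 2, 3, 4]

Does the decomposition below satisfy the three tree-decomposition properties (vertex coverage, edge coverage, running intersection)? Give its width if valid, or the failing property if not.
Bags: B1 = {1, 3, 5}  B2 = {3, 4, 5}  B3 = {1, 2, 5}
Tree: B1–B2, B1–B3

Every vertex of G appears in some bag (union = {1, 2, 3, 4, 5}); every edge is covered by a bag; and for each vertex v the set of bags containing v is connected in the bag tree. The decomposition is therefore valid. The largest bag has 3 vertices, so the width is 2.

Yes; width 2.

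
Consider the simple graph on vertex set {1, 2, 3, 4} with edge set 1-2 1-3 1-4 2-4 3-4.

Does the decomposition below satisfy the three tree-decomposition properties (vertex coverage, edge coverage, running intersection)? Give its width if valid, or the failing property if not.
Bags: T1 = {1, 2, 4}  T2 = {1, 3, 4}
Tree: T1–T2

Vertex coverage: the bags together contain {1, 2, 3, 4}, the full vertex set. Edge coverage: each edge of G has both endpoints in at least one bag. Running intersection: for every vertex, the bags containing it form a connected subtree. All three properties hold, so this is a valid tree decomposition of width max|bag| − 1 = 2, and hence tw(G) ≤ 2.

Yes; width 2.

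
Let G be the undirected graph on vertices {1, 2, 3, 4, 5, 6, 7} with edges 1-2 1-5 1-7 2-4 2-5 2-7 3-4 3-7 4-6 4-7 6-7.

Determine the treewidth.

A width-2 tree decomposition is:
Bags: B1 = {1, 2, 7}  B2 = {2, 4, 7}  B3 = {1, 2, 5}  B4 = {4, 6, 7}  B5 = {3, 4, 7}
Tree: B1–B2, B1–B3, B2–B4, B4–B5
Every bag has size at most 3, so the width is 3 − 1 = 2 and tw(G) ≤ 2. On the other hand G contains the 3-clique {1, 2, 5}. A clique must lie in a single bag of any decomposition, so no decomposition can have width below 2. Hence tw(G) = 2 exactly.

2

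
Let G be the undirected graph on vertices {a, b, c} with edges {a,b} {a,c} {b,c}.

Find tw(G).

2

A width-2 tree decomposition is:
Bags: B1 = {a, b, c}
Tree: (single bag)
With just one bag of size 3, the width is 3 − 1 = 2, so tw(G) ≤ 2. For the lower bound, the 3 vertices {a, b, c} are pairwise adjacent, and any tree decomposition puts a clique entirely inside one bag — forcing width ≥ 2. Combining the bounds, tw(G) = 2.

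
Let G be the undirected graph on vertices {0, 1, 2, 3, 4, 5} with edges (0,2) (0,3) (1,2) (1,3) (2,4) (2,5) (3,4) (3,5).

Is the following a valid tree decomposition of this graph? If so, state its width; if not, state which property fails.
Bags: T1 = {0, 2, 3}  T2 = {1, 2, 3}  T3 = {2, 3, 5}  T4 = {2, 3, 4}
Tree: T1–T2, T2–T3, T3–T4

Yes; width 2.

Checking the three conditions: (i) the bags cover all of {0, 1, 2, 3, 4, 5}; (ii) for each edge, some bag contains both endpoints; (iii) the bags containing any fixed vertex form a subtree. All hold, so the decomposition is valid with width 3 − 1 = 2.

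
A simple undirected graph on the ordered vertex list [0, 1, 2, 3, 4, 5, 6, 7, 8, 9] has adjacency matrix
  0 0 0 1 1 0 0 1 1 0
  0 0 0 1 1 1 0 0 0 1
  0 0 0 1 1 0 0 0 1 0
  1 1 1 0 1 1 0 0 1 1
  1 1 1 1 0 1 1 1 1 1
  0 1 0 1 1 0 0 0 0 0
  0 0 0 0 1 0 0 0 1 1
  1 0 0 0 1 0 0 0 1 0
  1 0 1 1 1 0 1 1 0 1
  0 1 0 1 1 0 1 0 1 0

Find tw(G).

3

A width-3 tree decomposition is:
Bags: B1 = {3, 4, 8, 9}  B2 = {1, 3, 4, 9}  B3 = {0, 3, 4, 8}  B4 = {2, 3, 4, 8}  B5 = {1, 3, 4, 5}  B6 = {4, 6, 8, 9}  B7 = {0, 4, 7, 8}
Tree: B1–B2, B1–B3, B3–B4, B2–B5, B1–B6, B3–B7
The largest bag has 4 vertices, giving width 3; this decomposition certifies tw(G) ≤ 3. On the other hand G contains the 4-clique {0, 3, 4, 8}. A clique must lie in a single bag of any decomposition, so no decomposition can have width below 3. Therefore the treewidth is 3.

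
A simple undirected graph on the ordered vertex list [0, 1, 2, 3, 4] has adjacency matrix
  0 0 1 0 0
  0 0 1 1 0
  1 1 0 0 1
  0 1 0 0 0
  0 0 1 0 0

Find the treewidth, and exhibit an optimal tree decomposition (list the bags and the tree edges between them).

Each bag holds 2 vertices, so the decomposition has width 1, which upper-bounds the treewidth. Since G has at least one edge (e.g. 2–4), it is not an edgeless graph, so tw(G) ≥ 1. Hence tw(G) = 1 exactly.

Treewidth 1.
Bags: B1 = {2, 4}  B2 = {1, 2}  B3 = {0, 2}  B4 = {1, 3}
Tree: B1–B2, B1–B3, B2–B4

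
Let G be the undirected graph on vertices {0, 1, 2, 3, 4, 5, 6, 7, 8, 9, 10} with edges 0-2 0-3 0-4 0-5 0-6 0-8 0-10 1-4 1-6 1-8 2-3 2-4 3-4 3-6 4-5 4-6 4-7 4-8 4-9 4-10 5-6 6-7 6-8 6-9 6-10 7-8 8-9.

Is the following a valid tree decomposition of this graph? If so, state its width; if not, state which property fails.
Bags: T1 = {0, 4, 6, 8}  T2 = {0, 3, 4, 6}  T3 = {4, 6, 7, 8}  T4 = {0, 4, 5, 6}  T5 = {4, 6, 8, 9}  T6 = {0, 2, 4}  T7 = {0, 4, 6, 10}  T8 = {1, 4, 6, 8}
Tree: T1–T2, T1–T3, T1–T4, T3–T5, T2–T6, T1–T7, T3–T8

A tree decomposition must satisfy three properties: every vertex lies in some bag; for every edge, both endpoints lie together in some bag; and for every vertex, the bags containing it form a connected subtree. Here edge (3,2) lies in no bag, so the decomposition is invalid.

No — edge (3,2) lies in no bag.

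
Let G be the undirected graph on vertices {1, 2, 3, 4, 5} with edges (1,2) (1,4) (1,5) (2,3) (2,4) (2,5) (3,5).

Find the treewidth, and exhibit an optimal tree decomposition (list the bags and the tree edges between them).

Treewidth 2.
Bags: B1 = {1, 2, 5}  B2 = {2, 3, 5}  B3 = {1, 2, 4}
Tree: B1–B2, B1–B3

The largest bag has 3 vertices, giving width 2; this decomposition certifies tw(G) ≤ 2. On the other hand G contains the 3-clique {1, 2, 4}. A clique must lie in a single bag of any decomposition, so no decomposition can have width below 2. Therefore the treewidth is 2.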